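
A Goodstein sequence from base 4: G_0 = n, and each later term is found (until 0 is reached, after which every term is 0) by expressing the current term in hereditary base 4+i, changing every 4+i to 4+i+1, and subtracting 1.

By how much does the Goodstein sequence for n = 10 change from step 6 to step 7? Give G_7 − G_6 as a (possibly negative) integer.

[0] 10 ≡ 2·4 + 2 (base 4). Lift 5: 12. −1: 11.
[1] 11 ≡ 2·5 + 1 (base 5). Lift 6: 13. −1: 12.
[2] 12 ≡ 2·6 (base 6). Lift 7: 14. −1: 13.
[3] 13 ≡ 7 + 6 (base 7). Lift 8: 14. −1: 13.
[4] 13 ≡ 8 + 5 (base 8). Lift 9: 14. −1: 13.
[5] 13 ≡ 9 + 4 (base 9). Lift 10: 14. −1: 13.
[6] 13 ≡ 10 + 3 (base 10). Lift 11: 14. −1: 13.

0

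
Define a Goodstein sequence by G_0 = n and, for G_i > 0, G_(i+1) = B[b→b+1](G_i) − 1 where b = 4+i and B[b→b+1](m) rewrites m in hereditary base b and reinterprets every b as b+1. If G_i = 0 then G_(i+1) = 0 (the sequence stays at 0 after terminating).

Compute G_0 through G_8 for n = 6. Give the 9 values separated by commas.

G_0=6  [base 4] 4 + 2  →[4↦5]→  5 + 2 = 7  −1 ⇒ G_1=6
G_1=6  [base 5] 5 + 1  →[5↦6]→  6 + 1 = 7  −1 ⇒ G_2=6
G_2=6  [base 6] 6  →[6↦7]→  7 = 7  −1 ⇒ G_3=6
G_3=6  [base 7] 6  →[7↦8]→  6 = 6  −1 ⇒ G_4=5
G_4=5  [base 8] 5  →[8↦9]→  5 = 5  −1 ⇒ G_5=4
G_5=4  [base 9] 4  →[9↦10]→  4 = 4  −1 ⇒ G_6=3
G_6=3  [base 10] 3  →[10↦11]→  3 = 3  −1 ⇒ G_7=2
G_7=2  [base 11] 2  →[11↦12]→  2 = 2  −1 ⇒ G_8=1

6, 6, 6, 6, 5, 4, 3, 2, 1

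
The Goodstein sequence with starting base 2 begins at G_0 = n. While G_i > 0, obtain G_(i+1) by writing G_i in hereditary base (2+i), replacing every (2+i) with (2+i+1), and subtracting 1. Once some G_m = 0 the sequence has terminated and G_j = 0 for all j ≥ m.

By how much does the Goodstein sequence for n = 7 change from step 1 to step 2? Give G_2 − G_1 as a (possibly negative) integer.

229

i=0: 7 = 2^2 + 2 + 1 (b=2); 2→3: 3^3 + 3 + 1 = 31; 31−1 = 30
i=1: 30 = 3^3 + 3 (b=3); 3→4: 4^4 + 4 = 260; 260−1 = 259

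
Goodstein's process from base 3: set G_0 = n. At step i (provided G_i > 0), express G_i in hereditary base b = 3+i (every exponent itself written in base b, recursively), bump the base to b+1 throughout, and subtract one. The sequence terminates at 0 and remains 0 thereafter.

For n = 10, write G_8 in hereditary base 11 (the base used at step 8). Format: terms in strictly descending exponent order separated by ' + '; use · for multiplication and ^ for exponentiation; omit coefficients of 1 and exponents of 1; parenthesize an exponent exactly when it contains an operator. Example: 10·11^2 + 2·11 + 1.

3·11 + 8

G_0=10  [base 3] 3^2 + 1  →[3↦4]→  4^2 + 1 = 17  −1 ⇒ G_1=16
G_1=16  [base 4] 4^2  →[4↦5]→  5^2 = 25  −1 ⇒ G_2=24
G_2=24  [base 5] 4·5 + 4  →[5↦6]→  4·6 + 4 = 28  −1 ⇒ G_3=27
G_3=27  [base 6] 4·6 + 3  →[6↦7]→  4·7 + 3 = 31  −1 ⇒ G_4=30
G_4=30  [base 7] 4·7 + 2  →[7↦8]→  4·8 + 2 = 34  −1 ⇒ G_5=33
G_5=33  [base 8] 4·8 + 1  →[8↦9]→  4·9 + 1 = 37  −1 ⇒ G_6=36
G_6=36  [base 9] 4·9  →[9↦10]→  4·10 = 40  −1 ⇒ G_7=39
G_7=39  [base 10] 3·10 + 9  →[10↦11]→  3·11 + 9 = 42  −1 ⇒ G_8=41
G_8=41  [base 11] 3·11 + 8  →[11↦12]→  3·12 + 8 = 44  −1 ⇒ G_9=43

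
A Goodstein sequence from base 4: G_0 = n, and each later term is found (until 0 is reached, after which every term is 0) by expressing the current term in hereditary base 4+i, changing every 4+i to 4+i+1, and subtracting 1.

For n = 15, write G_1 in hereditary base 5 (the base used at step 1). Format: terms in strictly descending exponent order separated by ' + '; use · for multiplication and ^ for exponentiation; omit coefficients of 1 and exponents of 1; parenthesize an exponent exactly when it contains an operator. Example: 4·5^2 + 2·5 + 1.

step 0: 15 = 3·4 + 3; sub 5 for 4: 3·5 + 3; = 18; G_1 = 18−1 = 17
step 1: 17 = 3·5 + 2; sub 6 for 5: 3·6 + 2; = 20; G_2 = 20−1 = 19

3·5 + 2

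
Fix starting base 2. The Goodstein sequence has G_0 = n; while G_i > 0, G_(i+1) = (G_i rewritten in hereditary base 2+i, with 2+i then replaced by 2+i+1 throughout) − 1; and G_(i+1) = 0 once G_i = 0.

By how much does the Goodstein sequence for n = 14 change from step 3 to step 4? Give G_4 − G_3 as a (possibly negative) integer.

(0) 14|_2 = 2^(2 + 1) + 2^2 + 2 ↦ 3^(3 + 1) + 3^3 + 3|_3 = 111 ⇒ 110
(1) 110|_3 = 3^(3 + 1) + 3^3 + 2 ↦ 4^(4 + 1) + 4^4 + 2|_4 = 1282 ⇒ 1281
(2) 1281|_4 = 4^(4 + 1) + 4^4 + 1 ↦ 5^(5 + 1) + 5^5 + 1|_5 = 18751 ⇒ 18750
(3) 18750|_5 = 5^(5 + 1) + 5^5 ↦ 6^(6 + 1) + 6^6|_6 = 326592 ⇒ 326591

307841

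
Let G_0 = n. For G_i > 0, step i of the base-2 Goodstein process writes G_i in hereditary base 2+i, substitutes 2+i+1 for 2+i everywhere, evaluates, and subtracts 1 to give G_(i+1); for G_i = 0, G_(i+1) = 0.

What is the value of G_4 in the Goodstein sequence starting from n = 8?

93395

i=0: 8 = 2^(2 + 1) (b=2); 2→3: 3^(3 + 1) = 81; 81−1 = 80
i=1: 80 = 2·3^3 + 2·3^2 + 2·3 + 2 (b=3); 3→4: 2·4^4 + 2·4^2 + 2·4 + 2 = 554; 554−1 = 553
i=2: 553 = 2·4^4 + 2·4^2 + 2·4 + 1 (b=4); 4→5: 2·5^5 + 2·5^2 + 2·5 + 1 = 6311; 6311−1 = 6310
i=3: 6310 = 2·5^5 + 2·5^2 + 2·5 (b=5); 5→6: 2·6^6 + 2·6^2 + 2·6 = 93396; 93396−1 = 93395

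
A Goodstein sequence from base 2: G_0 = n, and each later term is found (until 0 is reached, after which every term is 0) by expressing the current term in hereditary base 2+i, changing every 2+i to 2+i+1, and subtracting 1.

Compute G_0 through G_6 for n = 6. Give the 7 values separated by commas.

G_0 = 6. HB_2(6) = 2^2 + 2. Bump = 30. G_1 = 29.
G_1 = 29. HB_3(29) = 3^3 + 2. Bump = 258. G_2 = 257.
G_2 = 257. HB_4(257) = 4^4 + 1. Bump = 3126. G_3 = 3125.
G_3 = 3125. HB_5(3125) = 5^5. Bump = 46656. G_4 = 46655.
G_4 = 46655. HB_6(46655) = 5·6^5 + 5·6^4 + 5·6^3 + 5·6^2 + 5·6 + 5. Bump = 98040. G_5 = 98039.
G_5 = 98039. HB_7(98039) = 5·7^5 + 5·7^4 + 5·7^3 + 5·7^2 + 5·7 + 4. Bump = 187244. G_6 = 187243.

6, 29, 257, 3125, 46655, 98039, 187243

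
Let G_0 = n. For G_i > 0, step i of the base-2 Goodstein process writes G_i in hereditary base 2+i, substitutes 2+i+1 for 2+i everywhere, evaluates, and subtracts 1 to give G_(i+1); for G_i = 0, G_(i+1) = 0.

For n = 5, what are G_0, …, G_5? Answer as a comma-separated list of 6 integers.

5, 27, 255, 467, 775, 1197

[0] 5 ≡ 2^2 + 1 (base 2). Lift 3: 28. −1: 27.
[1] 27 ≡ 3^3 (base 3). Lift 4: 256. −1: 255.
[2] 255 ≡ 3·4^3 + 3·4^2 + 3·4 + 3 (base 4). Lift 5: 468. −1: 467.
[3] 467 ≡ 3·5^3 + 3·5^2 + 3·5 + 2 (base 5). Lift 6: 776. −1: 775.
[4] 775 ≡ 3·6^3 + 3·6^2 + 3·6 + 1 (base 6). Lift 7: 1198. −1: 1197.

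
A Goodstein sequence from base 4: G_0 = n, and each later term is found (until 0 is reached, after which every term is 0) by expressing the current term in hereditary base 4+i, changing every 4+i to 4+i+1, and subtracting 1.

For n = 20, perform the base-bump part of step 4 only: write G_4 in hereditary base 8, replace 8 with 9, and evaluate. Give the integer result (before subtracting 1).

i=0: 20 = 4^2 + 4 (b=4); 4→5: 5^2 + 5 = 30; 30−1 = 29
i=1: 29 = 5^2 + 4 (b=5); 5→6: 6^2 + 4 = 40; 40−1 = 39
i=2: 39 = 6^2 + 3 (b=6); 6→7: 7^2 + 3 = 52; 52−1 = 51
i=3: 51 = 7^2 + 2 (b=7); 7→8: 8^2 + 2 = 66; 66−1 = 65

82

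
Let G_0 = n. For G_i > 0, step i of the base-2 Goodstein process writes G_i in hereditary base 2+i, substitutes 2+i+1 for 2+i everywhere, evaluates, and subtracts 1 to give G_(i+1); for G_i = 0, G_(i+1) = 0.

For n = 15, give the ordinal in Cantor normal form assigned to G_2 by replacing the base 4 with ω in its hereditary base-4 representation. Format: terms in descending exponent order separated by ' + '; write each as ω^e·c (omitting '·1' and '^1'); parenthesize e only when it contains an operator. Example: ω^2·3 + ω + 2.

ω^(ω + 1) + ω^ω + 3

i=0: 15 = 2^(2 + 1) + 2^2 + 2 + 1 (b=2); 2→3: 3^(3 + 1) + 3^3 + 3 + 1 = 112; 112−1 = 111
i=1: 111 = 3^(3 + 1) + 3^3 + 3 (b=3); 3→4: 4^(4 + 1) + 4^4 + 4 = 1284; 1284−1 = 1283
i=2: 1283 = 4^(4 + 1) + 4^4 + 3 (b=4); 4→5: 5^(5 + 1) + 5^5 + 3 = 18753; 18753−1 = 18752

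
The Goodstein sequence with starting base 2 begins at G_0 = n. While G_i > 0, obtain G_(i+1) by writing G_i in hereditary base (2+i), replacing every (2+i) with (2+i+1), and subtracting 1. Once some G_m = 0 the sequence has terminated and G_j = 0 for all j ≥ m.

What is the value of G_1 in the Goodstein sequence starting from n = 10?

base 2: 10 = 2^(2 + 1) + 2; at 3: 3^(3 + 1) + 3 = 84; next = 83
base 3: 83 = 3^(3 + 1) + 2; at 4: 4^(4 + 1) + 2 = 1026; next = 1025

83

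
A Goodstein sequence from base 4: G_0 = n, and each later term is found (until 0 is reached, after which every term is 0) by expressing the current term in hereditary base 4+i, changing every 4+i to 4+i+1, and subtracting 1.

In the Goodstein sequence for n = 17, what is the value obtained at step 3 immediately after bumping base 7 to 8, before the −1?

44

17 —HB4→ 4^2 + 1 —bump→ 5^2 + 1 = 26 —(−1)→ 25
25 —HB5→ 5^2 —bump→ 6^2 = 36 —(−1)→ 35
35 —HB6→ 5·6 + 5 —bump→ 5·7 + 5 = 40 —(−1)→ 39
39 —HB7→ 5·7 + 4 —bump→ 5·8 + 4 = 44 —(−1)→ 43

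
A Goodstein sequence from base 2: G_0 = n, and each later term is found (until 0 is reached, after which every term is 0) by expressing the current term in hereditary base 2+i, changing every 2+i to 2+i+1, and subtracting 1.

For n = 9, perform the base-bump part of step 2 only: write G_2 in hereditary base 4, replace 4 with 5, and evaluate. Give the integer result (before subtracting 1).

9843

(0) 9|_2 = 2^(2 + 1) + 1 ↦ 3^(3 + 1) + 1|_3 = 82 ⇒ 81
(1) 81|_3 = 3^(3 + 1) ↦ 4^(4 + 1)|_4 = 1024 ⇒ 1023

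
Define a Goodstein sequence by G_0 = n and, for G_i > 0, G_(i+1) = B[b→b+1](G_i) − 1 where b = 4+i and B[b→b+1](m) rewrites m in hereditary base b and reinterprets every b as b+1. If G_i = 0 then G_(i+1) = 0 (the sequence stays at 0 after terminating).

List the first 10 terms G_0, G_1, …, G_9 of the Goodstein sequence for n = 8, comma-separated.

8, 9, 9, 9, 9, 9, 9, 8, 7, 6

base 4: 8 = 2·4; at 5: 2·5 = 10; next = 9
base 5: 9 = 5 + 4; at 6: 6 + 4 = 10; next = 9
base 6: 9 = 6 + 3; at 7: 7 + 3 = 10; next = 9
base 7: 9 = 7 + 2; at 8: 8 + 2 = 10; next = 9
base 8: 9 = 8 + 1; at 9: 9 + 1 = 10; next = 9
base 9: 9 = 9; at 10: 10 = 10; next = 9
base 10: 9 = 9; at 11: 9 = 9; next = 8
base 11: 8 = 8; at 12: 8 = 8; next = 7
base 12: 7 = 7; at 13: 7 = 7; next = 6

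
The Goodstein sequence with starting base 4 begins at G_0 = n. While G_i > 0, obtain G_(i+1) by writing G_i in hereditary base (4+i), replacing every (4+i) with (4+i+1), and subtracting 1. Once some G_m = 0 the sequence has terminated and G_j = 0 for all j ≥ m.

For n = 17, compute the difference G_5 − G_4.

4

G_0 = 17. HB_4(17) = 4^2 + 1. Bump = 26. G_1 = 25.
G_1 = 25. HB_5(25) = 5^2. Bump = 36. G_2 = 35.
G_2 = 35. HB_6(35) = 5·6 + 5. Bump = 40. G_3 = 39.
G_3 = 39. HB_7(39) = 5·7 + 4. Bump = 44. G_4 = 43.
G_4 = 43. HB_8(43) = 5·8 + 3. Bump = 48. G_5 = 47.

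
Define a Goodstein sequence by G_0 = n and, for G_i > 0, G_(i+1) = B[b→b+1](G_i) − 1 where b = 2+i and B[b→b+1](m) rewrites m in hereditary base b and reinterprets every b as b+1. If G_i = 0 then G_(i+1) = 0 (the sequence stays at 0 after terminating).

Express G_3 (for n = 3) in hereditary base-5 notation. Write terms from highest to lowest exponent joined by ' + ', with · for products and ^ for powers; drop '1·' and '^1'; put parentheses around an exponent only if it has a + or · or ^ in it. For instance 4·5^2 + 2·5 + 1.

G_0 = 3. HB_2(3) = 2 + 1. Bump = 4. G_1 = 3.
G_1 = 3. HB_3(3) = 3. Bump = 4. G_2 = 3.
G_2 = 3. HB_4(3) = 3. Bump = 3. G_3 = 2.

2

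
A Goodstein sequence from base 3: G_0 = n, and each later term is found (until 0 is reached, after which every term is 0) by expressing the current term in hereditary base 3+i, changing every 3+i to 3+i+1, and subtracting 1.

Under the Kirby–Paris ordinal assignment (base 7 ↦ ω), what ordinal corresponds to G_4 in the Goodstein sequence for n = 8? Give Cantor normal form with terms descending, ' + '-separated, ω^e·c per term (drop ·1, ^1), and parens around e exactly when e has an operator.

ω + 4

step 0: 8 = 2·3 + 2; sub 4 for 3: 2·4 + 2; = 10; G_1 = 10−1 = 9
step 1: 9 = 2·4 + 1; sub 5 for 4: 2·5 + 1; = 11; G_2 = 11−1 = 10
step 2: 10 = 2·5; sub 6 for 5: 2·6; = 12; G_3 = 12−1 = 11
step 3: 11 = 6 + 5; sub 7 for 6: 7 + 5; = 12; G_4 = 12−1 = 11
step 4: 11 = 7 + 4; sub 8 for 7: 8 + 4; = 12; G_5 = 12−1 = 11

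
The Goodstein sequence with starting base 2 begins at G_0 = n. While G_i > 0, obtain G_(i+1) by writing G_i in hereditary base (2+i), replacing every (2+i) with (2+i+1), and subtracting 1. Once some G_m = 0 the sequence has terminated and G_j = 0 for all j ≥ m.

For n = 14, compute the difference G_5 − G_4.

5536249

[0] 14 ≡ 2^(2 + 1) + 2^2 + 2 (base 2). Lift 3: 111. −1: 110.
[1] 110 ≡ 3^(3 + 1) + 3^3 + 2 (base 3). Lift 4: 1282. −1: 1281.
[2] 1281 ≡ 4^(4 + 1) + 4^4 + 1 (base 4). Lift 5: 18751. −1: 18750.
[3] 18750 ≡ 5^(5 + 1) + 5^5 (base 5). Lift 6: 326592. −1: 326591.
[4] 326591 ≡ 6^(6 + 1) + 5·6^5 + 5·6^4 + 5·6^3 + 5·6^2 + 5·6 + 5 (base 6). Lift 7: 5862841. −1: 5862840.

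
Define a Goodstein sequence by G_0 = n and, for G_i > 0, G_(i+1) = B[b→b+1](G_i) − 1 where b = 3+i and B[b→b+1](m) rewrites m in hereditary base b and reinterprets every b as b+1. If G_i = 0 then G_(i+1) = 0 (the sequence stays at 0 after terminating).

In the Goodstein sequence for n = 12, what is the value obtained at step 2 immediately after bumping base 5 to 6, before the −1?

38

i=0: 12 = 3^2 + 3 (b=3); 3→4: 4^2 + 4 = 20; 20−1 = 19
i=1: 19 = 4^2 + 3 (b=4); 4→5: 5^2 + 3 = 28; 28−1 = 27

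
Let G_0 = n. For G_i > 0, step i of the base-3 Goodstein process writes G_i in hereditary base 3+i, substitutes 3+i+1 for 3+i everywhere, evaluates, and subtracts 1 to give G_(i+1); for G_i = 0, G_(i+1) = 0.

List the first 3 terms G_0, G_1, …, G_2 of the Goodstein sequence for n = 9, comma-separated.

9 —HB3→ 3^2 —bump→ 4^2 = 16 —(−1)→ 15
15 —HB4→ 3·4 + 3 —bump→ 3·5 + 3 = 18 —(−1)→ 17

9, 15, 17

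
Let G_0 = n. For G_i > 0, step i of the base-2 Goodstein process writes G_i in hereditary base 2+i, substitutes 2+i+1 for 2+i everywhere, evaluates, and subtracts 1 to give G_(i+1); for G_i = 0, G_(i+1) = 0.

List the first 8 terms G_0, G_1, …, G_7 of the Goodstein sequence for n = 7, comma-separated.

step 0: 7 = 2^2 + 2 + 1; sub 3 for 2: 3^3 + 3 + 1; = 31; G_1 = 31−1 = 30
step 1: 30 = 3^3 + 3; sub 4 for 3: 4^4 + 4; = 260; G_2 = 260−1 = 259
step 2: 259 = 4^4 + 3; sub 5 for 4: 5^5 + 3; = 3128; G_3 = 3128−1 = 3127
step 3: 3127 = 5^5 + 2; sub 6 for 5: 6^6 + 2; = 46658; G_4 = 46658−1 = 46657
step 4: 46657 = 6^6 + 1; sub 7 for 6: 7^7 + 1; = 823544; G_5 = 823544−1 = 823543
step 5: 823543 = 7^7; sub 8 for 7: 8^8; = 16777216; G_6 = 16777216−1 = 16777215
step 6: 16777215 = 7·8^7 + 7·8^6 + 7·8^5 + 7·8^4 + 7·8^3 + 7·8^2 + 7·8 + 7; sub 9 for 8: 7·9^7 + 7·9^6 + 7·9^5 + 7·9^4 + 7·9^3 + 7·9^2 + 7·9 + 7; = 37665880; G_7 = 37665880−1 = 37665879

7, 30, 259, 3127, 46657, 823543, 16777215, 37665879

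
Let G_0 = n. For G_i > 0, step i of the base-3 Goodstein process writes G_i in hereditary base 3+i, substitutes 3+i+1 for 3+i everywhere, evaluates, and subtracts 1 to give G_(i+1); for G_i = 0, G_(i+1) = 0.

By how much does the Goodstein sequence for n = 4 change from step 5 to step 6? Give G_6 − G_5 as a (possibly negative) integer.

-1

base 3: 4 = 3 + 1; at 4: 4 + 1 = 5; next = 4
base 4: 4 = 4; at 5: 5 = 5; next = 4
base 5: 4 = 4; at 6: 4 = 4; next = 3
base 6: 3 = 3; at 7: 3 = 3; next = 2
base 7: 2 = 2; at 8: 2 = 2; next = 1
base 8: 1 = 1; at 9: 1 = 1; next = 0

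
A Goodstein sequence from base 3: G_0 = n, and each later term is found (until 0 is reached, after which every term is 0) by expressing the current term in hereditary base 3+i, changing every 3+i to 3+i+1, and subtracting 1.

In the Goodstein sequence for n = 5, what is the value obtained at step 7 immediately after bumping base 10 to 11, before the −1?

i=0: 5 = 3 + 2 (b=3); 3→4: 4 + 2 = 6; 6−1 = 5
i=1: 5 = 4 + 1 (b=4); 4→5: 5 + 1 = 6; 6−1 = 5
i=2: 5 = 5 (b=5); 5→6: 6 = 6; 6−1 = 5
i=3: 5 = 5 (b=6); 6→7: 5 = 5; 5−1 = 4
i=4: 4 = 4 (b=7); 7→8: 4 = 4; 4−1 = 3
i=5: 3 = 3 (b=8); 8→9: 3 = 3; 3−1 = 2
i=6: 2 = 2 (b=9); 9→10: 2 = 2; 2−1 = 1
i=7: 1 = 1 (b=10); 10→11: 1 = 1; 1−1 = 0

1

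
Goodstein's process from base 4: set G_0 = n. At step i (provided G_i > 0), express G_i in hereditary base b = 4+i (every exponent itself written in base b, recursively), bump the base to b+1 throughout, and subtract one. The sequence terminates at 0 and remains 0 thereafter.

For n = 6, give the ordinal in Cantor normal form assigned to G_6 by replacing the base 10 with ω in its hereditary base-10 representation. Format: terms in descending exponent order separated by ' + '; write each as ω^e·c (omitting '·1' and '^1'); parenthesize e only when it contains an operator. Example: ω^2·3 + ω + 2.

3

step 0: 6 = 4 + 2; sub 5 for 4: 5 + 2; = 7; G_1 = 7−1 = 6
step 1: 6 = 5 + 1; sub 6 for 5: 6 + 1; = 7; G_2 = 7−1 = 6
step 2: 6 = 6; sub 7 for 6: 7; = 7; G_3 = 7−1 = 6
step 3: 6 = 6; sub 8 for 7: 6; = 6; G_4 = 6−1 = 5
step 4: 5 = 5; sub 9 for 8: 5; = 5; G_5 = 5−1 = 4
step 5: 4 = 4; sub 10 for 9: 4; = 4; G_6 = 4−1 = 3
step 6: 3 = 3; sub 11 for 10: 3; = 3; G_7 = 3−1 = 2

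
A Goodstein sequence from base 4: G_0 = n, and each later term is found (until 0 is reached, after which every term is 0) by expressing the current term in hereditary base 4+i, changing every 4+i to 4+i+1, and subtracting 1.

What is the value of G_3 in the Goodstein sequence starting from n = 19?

(0) 19|_4 = 4^2 + 3 ↦ 5^2 + 3|_5 = 28 ⇒ 27
(1) 27|_5 = 5^2 + 2 ↦ 6^2 + 2|_6 = 38 ⇒ 37
(2) 37|_6 = 6^2 + 1 ↦ 7^2 + 1|_7 = 50 ⇒ 49

49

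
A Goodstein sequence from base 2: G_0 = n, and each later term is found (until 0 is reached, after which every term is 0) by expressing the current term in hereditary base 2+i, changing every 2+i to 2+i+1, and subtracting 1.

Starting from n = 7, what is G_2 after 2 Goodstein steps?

259

step 0: 7 = 2^2 + 2 + 1; sub 3 for 2: 3^3 + 3 + 1; = 31; G_1 = 31−1 = 30
step 1: 30 = 3^3 + 3; sub 4 for 3: 4^4 + 4; = 260; G_2 = 260−1 = 259
step 2: 259 = 4^4 + 3; sub 5 for 4: 5^5 + 3; = 3128; G_3 = 3128−1 = 3127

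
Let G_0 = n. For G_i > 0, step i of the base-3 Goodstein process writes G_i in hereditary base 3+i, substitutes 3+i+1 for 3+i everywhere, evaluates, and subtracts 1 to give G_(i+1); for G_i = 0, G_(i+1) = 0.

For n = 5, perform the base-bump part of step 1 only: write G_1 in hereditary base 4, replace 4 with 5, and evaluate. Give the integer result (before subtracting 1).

6

i=0: 5 = 3 + 2 (b=3); 3→4: 4 + 2 = 6; 6−1 = 5
i=1: 5 = 4 + 1 (b=4); 4→5: 5 + 1 = 6; 6−1 = 5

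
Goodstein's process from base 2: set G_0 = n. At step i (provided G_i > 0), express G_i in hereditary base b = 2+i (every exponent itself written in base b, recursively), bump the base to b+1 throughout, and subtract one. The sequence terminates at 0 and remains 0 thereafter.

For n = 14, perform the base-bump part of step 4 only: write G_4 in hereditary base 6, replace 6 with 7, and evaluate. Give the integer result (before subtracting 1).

14 —HB2→ 2^(2 + 1) + 2^2 + 2 —bump→ 3^(3 + 1) + 3^3 + 3 = 111 —(−1)→ 110
110 —HB3→ 3^(3 + 1) + 3^3 + 2 —bump→ 4^(4 + 1) + 4^4 + 2 = 1282 —(−1)→ 1281
1281 —HB4→ 4^(4 + 1) + 4^4 + 1 —bump→ 5^(5 + 1) + 5^5 + 1 = 18751 —(−1)→ 18750
18750 —HB5→ 5^(5 + 1) + 5^5 —bump→ 6^(6 + 1) + 6^6 = 326592 —(−1)→ 326591
326591 —HB6→ 6^(6 + 1) + 5·6^5 + 5·6^4 + 5·6^3 + 5·6^2 + 5·6 + 5 —bump→ 7^(7 + 1) + 5·7^5 + 5·7^4 + 5·7^3 + 5·7^2 + 5·7 + 5 = 5862841 —(−1)→ 5862840

5862841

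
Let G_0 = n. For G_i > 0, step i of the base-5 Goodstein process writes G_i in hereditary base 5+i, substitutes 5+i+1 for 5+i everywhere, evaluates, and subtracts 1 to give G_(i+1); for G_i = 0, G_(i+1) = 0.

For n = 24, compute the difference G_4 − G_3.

base 5: 24 = 4·5 + 4; at 6: 4·6 + 4 = 28; next = 27
base 6: 27 = 4·6 + 3; at 7: 4·7 + 3 = 31; next = 30
base 7: 30 = 4·7 + 2; at 8: 4·8 + 2 = 34; next = 33
base 8: 33 = 4·8 + 1; at 9: 4·9 + 1 = 37; next = 36

3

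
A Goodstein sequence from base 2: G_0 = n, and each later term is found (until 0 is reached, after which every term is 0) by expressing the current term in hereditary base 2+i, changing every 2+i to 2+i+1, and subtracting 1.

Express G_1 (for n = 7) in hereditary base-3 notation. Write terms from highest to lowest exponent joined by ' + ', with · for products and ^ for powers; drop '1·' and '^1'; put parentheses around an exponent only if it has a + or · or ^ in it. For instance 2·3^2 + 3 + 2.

7 —HB2→ 2^2 + 2 + 1 —bump→ 3^3 + 3 + 1 = 31 —(−1)→ 30
30 —HB3→ 3^3 + 3 —bump→ 4^4 + 4 = 260 —(−1)→ 259

3^3 + 3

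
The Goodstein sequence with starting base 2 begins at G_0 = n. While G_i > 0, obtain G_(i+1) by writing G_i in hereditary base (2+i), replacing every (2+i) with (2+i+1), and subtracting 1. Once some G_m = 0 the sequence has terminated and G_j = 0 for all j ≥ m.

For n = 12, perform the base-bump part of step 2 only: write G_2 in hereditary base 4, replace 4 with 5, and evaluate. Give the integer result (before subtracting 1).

15686

[0] 12 ≡ 2^(2 + 1) + 2^2 (base 2). Lift 3: 108. −1: 107.
[1] 107 ≡ 3^(3 + 1) + 2·3^2 + 2·3 + 2 (base 3). Lift 4: 1066. −1: 1065.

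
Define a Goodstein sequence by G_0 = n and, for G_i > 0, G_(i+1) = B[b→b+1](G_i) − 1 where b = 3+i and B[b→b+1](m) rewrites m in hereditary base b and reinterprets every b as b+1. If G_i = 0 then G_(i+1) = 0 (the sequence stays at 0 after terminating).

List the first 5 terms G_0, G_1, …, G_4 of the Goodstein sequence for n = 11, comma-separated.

[0] 11 ≡ 3^2 + 2 (base 3). Lift 4: 18. −1: 17.
[1] 17 ≡ 4^2 + 1 (base 4). Lift 5: 26. −1: 25.
[2] 25 ≡ 5^2 (base 5). Lift 6: 36. −1: 35.
[3] 35 ≡ 5·6 + 5 (base 6). Lift 7: 40. −1: 39.

11, 17, 25, 35, 39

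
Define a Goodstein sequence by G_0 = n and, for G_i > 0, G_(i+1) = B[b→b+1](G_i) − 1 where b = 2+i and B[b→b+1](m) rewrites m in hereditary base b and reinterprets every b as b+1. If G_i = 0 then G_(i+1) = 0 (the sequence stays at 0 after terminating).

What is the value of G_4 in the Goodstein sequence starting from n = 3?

1

i=0: 3 = 2 + 1 (b=2); 2→3: 3 + 1 = 4; 4−1 = 3
i=1: 3 = 3 (b=3); 3→4: 4 = 4; 4−1 = 3
i=2: 3 = 3 (b=4); 4→5: 3 = 3; 3−1 = 2
i=3: 2 = 2 (b=5); 5→6: 2 = 2; 2−1 = 1
i=4: 1 = 1 (b=6); 6→7: 1 = 1; 1−1 = 0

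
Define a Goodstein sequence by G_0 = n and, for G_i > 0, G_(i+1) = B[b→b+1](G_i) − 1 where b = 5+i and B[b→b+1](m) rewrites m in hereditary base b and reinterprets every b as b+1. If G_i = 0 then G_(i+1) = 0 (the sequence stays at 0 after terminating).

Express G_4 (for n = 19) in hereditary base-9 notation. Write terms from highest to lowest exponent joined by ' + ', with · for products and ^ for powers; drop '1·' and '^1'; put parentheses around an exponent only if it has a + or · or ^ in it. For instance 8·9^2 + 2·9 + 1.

3·9

i=0: 19 = 3·5 + 4 (b=5); 5→6: 3·6 + 4 = 22; 22−1 = 21
i=1: 21 = 3·6 + 3 (b=6); 6→7: 3·7 + 3 = 24; 24−1 = 23
i=2: 23 = 3·7 + 2 (b=7); 7→8: 3·8 + 2 = 26; 26−1 = 25
i=3: 25 = 3·8 + 1 (b=8); 8→9: 3·9 + 1 = 28; 28−1 = 27
i=4: 27 = 3·9 (b=9); 9→10: 3·10 = 30; 30−1 = 29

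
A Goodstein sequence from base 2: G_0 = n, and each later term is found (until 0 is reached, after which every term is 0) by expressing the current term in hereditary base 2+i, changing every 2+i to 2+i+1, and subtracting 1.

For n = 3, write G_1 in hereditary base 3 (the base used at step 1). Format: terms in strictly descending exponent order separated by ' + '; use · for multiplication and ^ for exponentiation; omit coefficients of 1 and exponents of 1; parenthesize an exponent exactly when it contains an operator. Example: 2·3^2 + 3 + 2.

(0) 3|_2 = 2 + 1 ↦ 3 + 1|_3 = 4 ⇒ 3
(1) 3|_3 = 3 ↦ 4|_4 = 4 ⇒ 3

3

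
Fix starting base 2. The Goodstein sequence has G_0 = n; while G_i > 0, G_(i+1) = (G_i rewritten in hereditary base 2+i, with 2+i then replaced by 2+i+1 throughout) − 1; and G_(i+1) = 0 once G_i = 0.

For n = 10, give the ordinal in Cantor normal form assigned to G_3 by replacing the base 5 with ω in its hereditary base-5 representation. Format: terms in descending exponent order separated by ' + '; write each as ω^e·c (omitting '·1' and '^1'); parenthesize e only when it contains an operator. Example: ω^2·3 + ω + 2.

G_0=10  [base 2] 2^(2 + 1) + 2  →[2↦3]→  3^(3 + 1) + 3 = 84  −1 ⇒ G_1=83
G_1=83  [base 3] 3^(3 + 1) + 2  →[3↦4]→  4^(4 + 1) + 2 = 1026  −1 ⇒ G_2=1025
G_2=1025  [base 4] 4^(4 + 1) + 1  →[4↦5]→  5^(5 + 1) + 1 = 15626  −1 ⇒ G_3=15625

ω^(ω + 1)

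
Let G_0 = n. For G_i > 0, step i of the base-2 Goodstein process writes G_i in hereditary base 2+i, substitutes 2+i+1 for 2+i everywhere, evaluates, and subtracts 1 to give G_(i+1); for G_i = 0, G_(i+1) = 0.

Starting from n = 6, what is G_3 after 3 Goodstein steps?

base 2: 6 = 2^2 + 2; at 3: 3^3 + 3 = 30; next = 29
base 3: 29 = 3^3 + 2; at 4: 4^4 + 2 = 258; next = 257
base 4: 257 = 4^4 + 1; at 5: 5^5 + 1 = 3126; next = 3125
base 5: 3125 = 5^5; at 6: 6^6 = 46656; next = 46655

3125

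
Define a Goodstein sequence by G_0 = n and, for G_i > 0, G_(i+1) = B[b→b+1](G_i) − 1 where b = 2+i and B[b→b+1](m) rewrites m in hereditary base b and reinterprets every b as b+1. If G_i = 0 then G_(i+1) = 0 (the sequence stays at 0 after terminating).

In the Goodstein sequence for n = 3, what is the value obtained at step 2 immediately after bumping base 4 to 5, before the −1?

[0] 3 ≡ 2 + 1 (base 2). Lift 3: 4. −1: 3.
[1] 3 ≡ 3 (base 3). Lift 4: 4. −1: 3.
[2] 3 ≡ 3 (base 4). Lift 5: 3. −1: 2.

3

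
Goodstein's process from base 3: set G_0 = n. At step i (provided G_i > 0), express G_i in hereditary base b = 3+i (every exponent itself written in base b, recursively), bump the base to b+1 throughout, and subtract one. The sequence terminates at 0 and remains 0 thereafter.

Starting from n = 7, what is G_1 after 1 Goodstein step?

8

[0] 7 ≡ 2·3 + 1 (base 3). Lift 4: 9. −1: 8.
[1] 8 ≡ 2·4 (base 4). Lift 5: 10. −1: 9.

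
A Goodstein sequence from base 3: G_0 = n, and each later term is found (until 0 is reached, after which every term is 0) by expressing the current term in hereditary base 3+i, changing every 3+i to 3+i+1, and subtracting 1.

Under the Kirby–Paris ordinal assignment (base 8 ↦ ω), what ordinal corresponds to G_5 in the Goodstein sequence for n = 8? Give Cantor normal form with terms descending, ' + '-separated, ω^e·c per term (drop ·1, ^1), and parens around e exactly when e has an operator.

8 —HB3→ 2·3 + 2 —bump→ 2·4 + 2 = 10 —(−1)→ 9
9 —HB4→ 2·4 + 1 —bump→ 2·5 + 1 = 11 —(−1)→ 10
10 —HB5→ 2·5 —bump→ 2·6 = 12 —(−1)→ 11
11 —HB6→ 6 + 5 —bump→ 7 + 5 = 12 —(−1)→ 11
11 —HB7→ 7 + 4 —bump→ 8 + 4 = 12 —(−1)→ 11
11 —HB8→ 8 + 3 —bump→ 9 + 3 = 12 —(−1)→ 11

ω + 3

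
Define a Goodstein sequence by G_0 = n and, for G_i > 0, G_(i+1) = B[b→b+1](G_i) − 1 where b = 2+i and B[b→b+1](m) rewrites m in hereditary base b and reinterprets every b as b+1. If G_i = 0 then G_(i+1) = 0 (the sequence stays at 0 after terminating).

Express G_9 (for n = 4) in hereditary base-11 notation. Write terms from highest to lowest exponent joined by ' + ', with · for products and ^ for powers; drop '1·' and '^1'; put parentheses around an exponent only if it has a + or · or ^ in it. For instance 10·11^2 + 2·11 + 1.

2·11^2 + 11

G_0=4  [base 2] 2^2  →[2↦3]→  3^3 = 27  −1 ⇒ G_1=26
G_1=26  [base 3] 2·3^2 + 2·3 + 2  →[3↦4]→  2·4^2 + 2·4 + 2 = 42  −1 ⇒ G_2=41
G_2=41  [base 4] 2·4^2 + 2·4 + 1  →[4↦5]→  2·5^2 + 2·5 + 1 = 61  −1 ⇒ G_3=60
G_3=60  [base 5] 2·5^2 + 2·5  →[5↦6]→  2·6^2 + 2·6 = 84  −1 ⇒ G_4=83
G_4=83  [base 6] 2·6^2 + 6 + 5  →[6↦7]→  2·7^2 + 7 + 5 = 110  −1 ⇒ G_5=109
G_5=109  [base 7] 2·7^2 + 7 + 4  →[7↦8]→  2·8^2 + 8 + 4 = 140  −1 ⇒ G_6=139
G_6=139  [base 8] 2·8^2 + 8 + 3  →[8↦9]→  2·9^2 + 9 + 3 = 174  −1 ⇒ G_7=173
G_7=173  [base 9] 2·9^2 + 9 + 2  →[9↦10]→  2·10^2 + 10 + 2 = 212  −1 ⇒ G_8=211
G_8=211  [base 10] 2·10^2 + 10 + 1  →[10↦11]→  2·11^2 + 11 + 1 = 254  −1 ⇒ G_9=253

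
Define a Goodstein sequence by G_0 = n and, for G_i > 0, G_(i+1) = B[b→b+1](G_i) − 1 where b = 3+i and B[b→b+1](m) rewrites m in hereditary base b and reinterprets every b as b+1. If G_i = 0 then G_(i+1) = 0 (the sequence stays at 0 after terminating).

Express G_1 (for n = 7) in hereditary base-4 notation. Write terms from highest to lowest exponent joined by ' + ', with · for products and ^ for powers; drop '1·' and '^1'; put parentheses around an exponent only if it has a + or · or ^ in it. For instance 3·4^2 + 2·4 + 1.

G_0 = 7. HB_3(7) = 2·3 + 1. Bump = 9. G_1 = 8.
G_1 = 8. HB_4(8) = 2·4. Bump = 10. G_2 = 9.

2·4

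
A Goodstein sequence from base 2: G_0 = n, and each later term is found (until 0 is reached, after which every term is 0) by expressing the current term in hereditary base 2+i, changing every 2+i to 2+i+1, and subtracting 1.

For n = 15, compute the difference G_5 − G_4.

i=0: 15 = 2^(2 + 1) + 2^2 + 2 + 1 (b=2); 2→3: 3^(3 + 1) + 3^3 + 3 + 1 = 112; 112−1 = 111
i=1: 111 = 3^(3 + 1) + 3^3 + 3 (b=3); 3→4: 4^(4 + 1) + 4^4 + 4 = 1284; 1284−1 = 1283
i=2: 1283 = 4^(4 + 1) + 4^4 + 3 (b=4); 4→5: 5^(5 + 1) + 5^5 + 3 = 18753; 18753−1 = 18752
i=3: 18752 = 5^(5 + 1) + 5^5 + 2 (b=5); 5→6: 6^(6 + 1) + 6^6 + 2 = 326594; 326594−1 = 326593
i=4: 326593 = 6^(6 + 1) + 6^6 + 1 (b=6); 6→7: 7^(7 + 1) + 7^7 + 1 = 6588345; 6588345−1 = 6588344

6261751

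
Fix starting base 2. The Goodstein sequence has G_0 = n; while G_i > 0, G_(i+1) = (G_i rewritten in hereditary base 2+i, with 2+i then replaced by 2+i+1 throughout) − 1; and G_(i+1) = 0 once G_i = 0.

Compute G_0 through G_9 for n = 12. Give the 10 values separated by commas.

[0] 12 ≡ 2^(2 + 1) + 2^2 (base 2). Lift 3: 108. −1: 107.
[1] 107 ≡ 3^(3 + 1) + 2·3^2 + 2·3 + 2 (base 3). Lift 4: 1066. −1: 1065.
[2] 1065 ≡ 4^(4 + 1) + 2·4^2 + 2·4 + 1 (base 4). Lift 5: 15686. −1: 15685.
[3] 15685 ≡ 5^(5 + 1) + 2·5^2 + 2·5 (base 5). Lift 6: 280020. −1: 280019.
[4] 280019 ≡ 6^(6 + 1) + 2·6^2 + 6 + 5 (base 6). Lift 7: 5764911. −1: 5764910.
[5] 5764910 ≡ 7^(7 + 1) + 2·7^2 + 7 + 4 (base 7). Lift 8: 134217868. −1: 134217867.
[6] 134217867 ≡ 8^(8 + 1) + 2·8^2 + 8 + 3 (base 8). Lift 9: 3486784575. −1: 3486784574.
[7] 3486784574 ≡ 9^(9 + 1) + 2·9^2 + 9 + 2 (base 9). Lift 10: 100000000212. −1: 100000000211.
[8] 100000000211 ≡ 10^(10 + 1) + 2·10^2 + 10 + 1 (base 10). Lift 11: 3138428376975. −1: 3138428376974.

12, 107, 1065, 15685, 280019, 5764910, 134217867, 3486784574, 100000000211, 3138428376974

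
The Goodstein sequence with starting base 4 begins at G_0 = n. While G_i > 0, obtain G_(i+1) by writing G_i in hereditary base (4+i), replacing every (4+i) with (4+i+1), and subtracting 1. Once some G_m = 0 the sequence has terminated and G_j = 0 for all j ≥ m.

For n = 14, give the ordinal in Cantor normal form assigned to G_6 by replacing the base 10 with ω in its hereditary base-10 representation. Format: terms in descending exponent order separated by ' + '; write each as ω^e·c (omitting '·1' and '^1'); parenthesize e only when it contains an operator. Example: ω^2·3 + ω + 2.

(0) 14|_4 = 3·4 + 2 ↦ 3·5 + 2|_5 = 17 ⇒ 16
(1) 16|_5 = 3·5 + 1 ↦ 3·6 + 1|_6 = 19 ⇒ 18
(2) 18|_6 = 3·6 ↦ 3·7|_7 = 21 ⇒ 20
(3) 20|_7 = 2·7 + 6 ↦ 2·8 + 6|_8 = 22 ⇒ 21
(4) 21|_8 = 2·8 + 5 ↦ 2·9 + 5|_9 = 23 ⇒ 22
(5) 22|_9 = 2·9 + 4 ↦ 2·10 + 4|_10 = 24 ⇒ 23
(6) 23|_10 = 2·10 + 3 ↦ 2·11 + 3|_11 = 25 ⇒ 24

ω·2 + 3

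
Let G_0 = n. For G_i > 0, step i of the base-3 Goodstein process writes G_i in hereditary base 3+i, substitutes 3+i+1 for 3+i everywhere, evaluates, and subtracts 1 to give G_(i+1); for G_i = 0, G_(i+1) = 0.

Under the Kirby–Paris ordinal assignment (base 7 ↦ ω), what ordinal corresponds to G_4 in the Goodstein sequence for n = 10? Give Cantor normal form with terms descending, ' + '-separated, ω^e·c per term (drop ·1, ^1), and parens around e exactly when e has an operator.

10 —HB3→ 3^2 + 1 —bump→ 4^2 + 1 = 17 —(−1)→ 16
16 —HB4→ 4^2 —bump→ 5^2 = 25 —(−1)→ 24
24 —HB5→ 4·5 + 4 —bump→ 4·6 + 4 = 28 —(−1)→ 27
27 —HB6→ 4·6 + 3 —bump→ 4·7 + 3 = 31 —(−1)→ 30
30 —HB7→ 4·7 + 2 —bump→ 4·8 + 2 = 34 —(−1)→ 33

ω·4 + 2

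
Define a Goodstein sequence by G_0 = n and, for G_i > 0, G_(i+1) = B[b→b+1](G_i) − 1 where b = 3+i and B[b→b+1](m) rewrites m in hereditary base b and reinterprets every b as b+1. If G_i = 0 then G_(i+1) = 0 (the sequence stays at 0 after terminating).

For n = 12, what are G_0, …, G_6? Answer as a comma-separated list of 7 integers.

12, 19, 27, 37, 49, 63, 69

(0) 12|_3 = 3^2 + 3 ↦ 4^2 + 4|_4 = 20 ⇒ 19
(1) 19|_4 = 4^2 + 3 ↦ 5^2 + 3|_5 = 28 ⇒ 27
(2) 27|_5 = 5^2 + 2 ↦ 6^2 + 2|_6 = 38 ⇒ 37
(3) 37|_6 = 6^2 + 1 ↦ 7^2 + 1|_7 = 50 ⇒ 49
(4) 49|_7 = 7^2 ↦ 8^2|_8 = 64 ⇒ 63
(5) 63|_8 = 7·8 + 7 ↦ 7·9 + 7|_9 = 70 ⇒ 69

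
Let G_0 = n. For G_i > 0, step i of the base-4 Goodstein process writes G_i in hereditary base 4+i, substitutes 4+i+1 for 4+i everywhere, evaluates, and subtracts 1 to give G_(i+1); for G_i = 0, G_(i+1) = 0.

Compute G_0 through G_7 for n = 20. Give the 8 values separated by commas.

20 —HB4→ 4^2 + 4 —bump→ 5^2 + 5 = 30 —(−1)→ 29
29 —HB5→ 5^2 + 4 —bump→ 6^2 + 4 = 40 —(−1)→ 39
39 —HB6→ 6^2 + 3 —bump→ 7^2 + 3 = 52 —(−1)→ 51
51 —HB7→ 7^2 + 2 —bump→ 8^2 + 2 = 66 —(−1)→ 65
65 —HB8→ 8^2 + 1 —bump→ 9^2 + 1 = 82 —(−1)→ 81
81 —HB9→ 9^2 —bump→ 10^2 = 100 —(−1)→ 99
99 —HB10→ 9·10 + 9 —bump→ 9·11 + 9 = 108 —(−1)→ 107

20, 29, 39, 51, 65, 81, 99, 107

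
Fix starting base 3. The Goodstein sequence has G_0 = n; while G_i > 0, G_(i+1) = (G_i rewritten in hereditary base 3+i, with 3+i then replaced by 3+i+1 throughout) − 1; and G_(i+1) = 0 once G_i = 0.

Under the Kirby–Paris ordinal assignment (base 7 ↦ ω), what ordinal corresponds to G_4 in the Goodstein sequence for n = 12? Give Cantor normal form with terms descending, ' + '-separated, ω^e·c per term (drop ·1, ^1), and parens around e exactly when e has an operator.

ω^2

(0) 12|_3 = 3^2 + 3 ↦ 4^2 + 4|_4 = 20 ⇒ 19
(1) 19|_4 = 4^2 + 3 ↦ 5^2 + 3|_5 = 28 ⇒ 27
(2) 27|_5 = 5^2 + 2 ↦ 6^2 + 2|_6 = 38 ⇒ 37
(3) 37|_6 = 6^2 + 1 ↦ 7^2 + 1|_7 = 50 ⇒ 49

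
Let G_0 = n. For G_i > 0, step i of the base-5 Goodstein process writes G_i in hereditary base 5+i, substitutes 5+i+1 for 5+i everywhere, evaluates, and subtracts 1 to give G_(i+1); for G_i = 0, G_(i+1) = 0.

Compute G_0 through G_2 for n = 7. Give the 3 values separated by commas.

7, 7, 7

base 5: 7 = 5 + 2; at 6: 6 + 2 = 8; next = 7
base 6: 7 = 6 + 1; at 7: 7 + 1 = 8; next = 7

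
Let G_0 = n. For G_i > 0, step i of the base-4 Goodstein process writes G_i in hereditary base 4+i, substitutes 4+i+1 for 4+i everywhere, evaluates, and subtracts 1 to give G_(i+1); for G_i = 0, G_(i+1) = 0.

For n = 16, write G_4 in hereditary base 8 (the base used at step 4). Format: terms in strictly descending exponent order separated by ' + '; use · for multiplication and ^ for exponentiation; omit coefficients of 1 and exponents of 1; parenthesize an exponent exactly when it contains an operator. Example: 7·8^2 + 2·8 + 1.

4·8 + 1

base 4: 16 = 4^2; at 5: 5^2 = 25; next = 24
base 5: 24 = 4·5 + 4; at 6: 4·6 + 4 = 28; next = 27
base 6: 27 = 4·6 + 3; at 7: 4·7 + 3 = 31; next = 30
base 7: 30 = 4·7 + 2; at 8: 4·8 + 2 = 34; next = 33
base 8: 33 = 4·8 + 1; at 9: 4·9 + 1 = 37; next = 36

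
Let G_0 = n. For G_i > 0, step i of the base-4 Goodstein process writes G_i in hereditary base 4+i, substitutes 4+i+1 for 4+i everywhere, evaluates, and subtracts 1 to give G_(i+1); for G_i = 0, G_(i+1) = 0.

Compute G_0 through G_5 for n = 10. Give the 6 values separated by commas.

10, 11, 12, 13, 13, 13

step 0: 10 = 2·4 + 2; sub 5 for 4: 2·5 + 2; = 12; G_1 = 12−1 = 11
step 1: 11 = 2·5 + 1; sub 6 for 5: 2·6 + 1; = 13; G_2 = 13−1 = 12
step 2: 12 = 2·6; sub 7 for 6: 2·7; = 14; G_3 = 14−1 = 13
step 3: 13 = 7 + 6; sub 8 for 7: 8 + 6; = 14; G_4 = 14−1 = 13
step 4: 13 = 8 + 5; sub 9 for 8: 9 + 5; = 14; G_5 = 14−1 = 13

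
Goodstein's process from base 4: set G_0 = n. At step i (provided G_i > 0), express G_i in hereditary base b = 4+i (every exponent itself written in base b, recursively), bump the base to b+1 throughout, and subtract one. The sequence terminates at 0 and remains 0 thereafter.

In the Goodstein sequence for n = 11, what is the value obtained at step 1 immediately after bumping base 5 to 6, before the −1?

G_0 = 11. HB_4(11) = 2·4 + 3. Bump = 13. G_1 = 12.
G_1 = 12. HB_5(12) = 2·5 + 2. Bump = 14. G_2 = 13.

14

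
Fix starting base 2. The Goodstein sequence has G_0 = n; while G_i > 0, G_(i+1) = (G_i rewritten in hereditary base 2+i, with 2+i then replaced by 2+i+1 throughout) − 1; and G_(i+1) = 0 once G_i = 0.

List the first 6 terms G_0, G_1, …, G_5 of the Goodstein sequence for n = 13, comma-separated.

base 2: 13 = 2^(2 + 1) + 2^2 + 1; at 3: 3^(3 + 1) + 3^3 + 1 = 109; next = 108
base 3: 108 = 3^(3 + 1) + 3^3; at 4: 4^(4 + 1) + 4^4 = 1280; next = 1279
base 4: 1279 = 4^(4 + 1) + 3·4^3 + 3·4^2 + 3·4 + 3; at 5: 5^(5 + 1) + 3·5^3 + 3·5^2 + 3·5 + 3 = 16093; next = 16092
base 5: 16092 = 5^(5 + 1) + 3·5^3 + 3·5^2 + 3·5 + 2; at 6: 6^(6 + 1) + 3·6^3 + 3·6^2 + 3·6 + 2 = 280712; next = 280711
base 6: 280711 = 6^(6 + 1) + 3·6^3 + 3·6^2 + 3·6 + 1; at 7: 7^(7 + 1) + 3·7^3 + 3·7^2 + 3·7 + 1 = 5765999; next = 5765998

13, 108, 1279, 16092, 280711, 5765998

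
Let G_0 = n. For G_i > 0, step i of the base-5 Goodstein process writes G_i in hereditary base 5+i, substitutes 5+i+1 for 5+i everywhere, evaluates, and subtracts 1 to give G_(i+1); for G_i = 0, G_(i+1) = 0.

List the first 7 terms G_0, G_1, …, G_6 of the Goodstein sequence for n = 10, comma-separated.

10, 11, 11, 11, 11, 11, 11

G_0=10  [base 5] 2·5  →[5↦6]→  2·6 = 12  −1 ⇒ G_1=11
G_1=11  [base 6] 6 + 5  →[6↦7]→  7 + 5 = 12  −1 ⇒ G_2=11
G_2=11  [base 7] 7 + 4  →[7↦8]→  8 + 4 = 12  −1 ⇒ G_3=11
G_3=11  [base 8] 8 + 3  →[8↦9]→  9 + 3 = 12  −1 ⇒ G_4=11
G_4=11  [base 9] 9 + 2  →[9↦10]→  10 + 2 = 12  −1 ⇒ G_5=11
G_5=11  [base 10] 10 + 1  →[10↦11]→  11 + 1 = 12  −1 ⇒ G_6=11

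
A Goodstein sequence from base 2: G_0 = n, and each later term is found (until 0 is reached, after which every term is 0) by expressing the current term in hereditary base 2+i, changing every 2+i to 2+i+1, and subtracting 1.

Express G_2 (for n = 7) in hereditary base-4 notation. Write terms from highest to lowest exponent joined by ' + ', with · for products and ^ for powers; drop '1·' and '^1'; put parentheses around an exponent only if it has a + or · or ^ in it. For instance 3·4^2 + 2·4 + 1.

(0) 7|_2 = 2^2 + 2 + 1 ↦ 3^3 + 3 + 1|_3 = 31 ⇒ 30
(1) 30|_3 = 3^3 + 3 ↦ 4^4 + 4|_4 = 260 ⇒ 259
(2) 259|_4 = 4^4 + 3 ↦ 5^5 + 3|_5 = 3128 ⇒ 3127

4^4 + 3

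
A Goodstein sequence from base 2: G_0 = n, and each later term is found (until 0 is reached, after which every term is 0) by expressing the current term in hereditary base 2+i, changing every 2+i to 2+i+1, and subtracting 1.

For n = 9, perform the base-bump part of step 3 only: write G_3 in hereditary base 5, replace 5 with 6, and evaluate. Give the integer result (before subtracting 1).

140744

(0) 9|_2 = 2^(2 + 1) + 1 ↦ 3^(3 + 1) + 1|_3 = 82 ⇒ 81
(1) 81|_3 = 3^(3 + 1) ↦ 4^(4 + 1)|_4 = 1024 ⇒ 1023
(2) 1023|_4 = 3·4^4 + 3·4^3 + 3·4^2 + 3·4 + 3 ↦ 3·5^5 + 3·5^3 + 3·5^2 + 3·5 + 3|_5 = 9843 ⇒ 9842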